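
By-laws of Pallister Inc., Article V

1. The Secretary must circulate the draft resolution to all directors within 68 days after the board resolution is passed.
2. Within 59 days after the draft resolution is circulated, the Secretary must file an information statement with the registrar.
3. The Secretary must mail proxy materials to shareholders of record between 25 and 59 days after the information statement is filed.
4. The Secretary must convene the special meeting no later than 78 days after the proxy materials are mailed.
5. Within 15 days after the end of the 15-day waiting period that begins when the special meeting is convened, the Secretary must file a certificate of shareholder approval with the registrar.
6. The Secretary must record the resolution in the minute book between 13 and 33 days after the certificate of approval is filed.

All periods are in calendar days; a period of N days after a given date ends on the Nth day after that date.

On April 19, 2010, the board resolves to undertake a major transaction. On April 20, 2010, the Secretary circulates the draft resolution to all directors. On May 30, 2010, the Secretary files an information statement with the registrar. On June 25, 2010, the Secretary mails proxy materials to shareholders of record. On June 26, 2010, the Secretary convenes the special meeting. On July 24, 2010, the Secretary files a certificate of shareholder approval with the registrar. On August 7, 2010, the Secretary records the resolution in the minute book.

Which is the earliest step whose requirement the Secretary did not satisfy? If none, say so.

None — every step was satisfied

(1) due by April 19, 2010 + 68 days = June 26, 2010; April 20, 2010 is within that limit.
(2) due by April 20, 2010 + 59 days = June 18, 2010; done May 30, 2010 — timely.
(3) the permitted window runs from May 30, 2010 + 25 = June 24, 2010 to May 30, 2010 + 59 = July 28, 2010; June 25, 2010 falls inside that range.
(4) due by June 25, 2010 + 78 days = September 11, 2010; June 26, 2010 is within that limit.
(5) due by July 11, 2010 + 15 days = July 26, 2010; July 24, 2010 is within that limit.
(6) the permitted window runs from July 24, 2010 + 13 = August 6, 2010 to July 24, 2010 + 33 = August 26, 2010; done August 7, 2010, which is between those dates.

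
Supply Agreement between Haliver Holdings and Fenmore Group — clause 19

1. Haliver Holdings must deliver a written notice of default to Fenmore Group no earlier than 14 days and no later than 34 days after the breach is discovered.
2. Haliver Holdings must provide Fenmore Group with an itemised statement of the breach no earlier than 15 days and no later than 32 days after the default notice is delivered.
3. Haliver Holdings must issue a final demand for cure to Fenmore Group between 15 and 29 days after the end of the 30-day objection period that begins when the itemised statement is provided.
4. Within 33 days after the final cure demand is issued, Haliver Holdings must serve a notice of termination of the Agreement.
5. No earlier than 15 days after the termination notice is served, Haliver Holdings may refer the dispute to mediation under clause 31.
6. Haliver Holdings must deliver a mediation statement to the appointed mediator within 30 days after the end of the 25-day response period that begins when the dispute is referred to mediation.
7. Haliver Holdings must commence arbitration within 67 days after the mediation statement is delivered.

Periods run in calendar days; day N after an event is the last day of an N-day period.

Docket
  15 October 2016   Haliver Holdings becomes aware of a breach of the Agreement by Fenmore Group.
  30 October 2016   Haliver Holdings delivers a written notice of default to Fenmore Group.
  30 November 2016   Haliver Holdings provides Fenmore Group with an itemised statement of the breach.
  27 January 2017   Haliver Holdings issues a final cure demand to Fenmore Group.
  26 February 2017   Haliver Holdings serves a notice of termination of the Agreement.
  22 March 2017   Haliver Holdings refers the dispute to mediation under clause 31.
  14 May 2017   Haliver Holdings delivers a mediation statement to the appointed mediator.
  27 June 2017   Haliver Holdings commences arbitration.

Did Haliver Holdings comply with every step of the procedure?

(1) the permitted window runs from 15 October 2016 + 14 = 29 October 2016 to 15 October 2016 + 34 = 18 November 2016; done 30 October 2016 — within the window.
(2) the permitted window runs from 30 October 2016 + 15 = 14 November 2016 to 30 October 2016 + 32 = 1 December 2016; done 30 November 2016 — within the window.
(3) the permitted window runs from 30 December 2016 + 15 = 14 January 2017 to 30 December 2016 + 29 = 28 January 2017; done 27 January 2017 — within the window.
(4) due by 27 January 2017 + 33 days = 1 March 2017; completed 26 February 2017, before the deadline.
(5) permitted from 26 February 2017 + 15 days = 13 March 2017 onward; done 22 March 2017 — permitted.
(6) due by 16 April 2017 + 30 days = 16 May 2017; done 14 May 2017 — timely.
(7) due by 14 May 2017 + 67 days = 20 July 2017; 27 June 2017 is within that limit.

Yes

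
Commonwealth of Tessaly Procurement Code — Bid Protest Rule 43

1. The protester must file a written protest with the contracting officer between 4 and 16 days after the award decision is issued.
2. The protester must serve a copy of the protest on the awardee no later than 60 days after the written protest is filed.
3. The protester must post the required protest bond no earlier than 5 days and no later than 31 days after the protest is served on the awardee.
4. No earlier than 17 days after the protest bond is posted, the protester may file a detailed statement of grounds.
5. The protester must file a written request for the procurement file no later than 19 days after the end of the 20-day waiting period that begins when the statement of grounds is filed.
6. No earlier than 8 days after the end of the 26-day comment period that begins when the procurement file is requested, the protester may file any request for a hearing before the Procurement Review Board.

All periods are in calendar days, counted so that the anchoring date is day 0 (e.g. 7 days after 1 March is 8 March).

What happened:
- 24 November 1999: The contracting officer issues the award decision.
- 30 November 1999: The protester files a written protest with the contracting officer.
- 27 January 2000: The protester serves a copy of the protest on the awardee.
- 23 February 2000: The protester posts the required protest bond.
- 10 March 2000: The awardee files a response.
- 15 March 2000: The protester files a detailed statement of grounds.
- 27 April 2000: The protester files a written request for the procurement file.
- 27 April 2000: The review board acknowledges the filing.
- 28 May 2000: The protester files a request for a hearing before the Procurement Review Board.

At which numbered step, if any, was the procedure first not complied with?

(1) the permitted window runs from 24 November 1999 + 4 = 28 November 1999 to 24 November 1999 + 16 = 10 December 1999; done 30 November 1999 — within the window.
(2) due by 30 November 1999 + 60 days = 29 January 2000; completed 27 January 2000, before the deadline.
(3) the permitted window runs from 27 January 2000 + 5 = 1 February 2000 to 27 January 2000 + 31 = 27 February 2000; done 23 February 2000, which is between those dates.
(4) permitted from 23 February 2000 + 17 days = 11 March 2000 onward; done 15 March 2000 — permitted.
(5) due by 4 April 2000 + 19 days = 23 April 2000; done 27 April 2000 — 4 days late.
The procedure was therefore not followed at step 5.

Step 5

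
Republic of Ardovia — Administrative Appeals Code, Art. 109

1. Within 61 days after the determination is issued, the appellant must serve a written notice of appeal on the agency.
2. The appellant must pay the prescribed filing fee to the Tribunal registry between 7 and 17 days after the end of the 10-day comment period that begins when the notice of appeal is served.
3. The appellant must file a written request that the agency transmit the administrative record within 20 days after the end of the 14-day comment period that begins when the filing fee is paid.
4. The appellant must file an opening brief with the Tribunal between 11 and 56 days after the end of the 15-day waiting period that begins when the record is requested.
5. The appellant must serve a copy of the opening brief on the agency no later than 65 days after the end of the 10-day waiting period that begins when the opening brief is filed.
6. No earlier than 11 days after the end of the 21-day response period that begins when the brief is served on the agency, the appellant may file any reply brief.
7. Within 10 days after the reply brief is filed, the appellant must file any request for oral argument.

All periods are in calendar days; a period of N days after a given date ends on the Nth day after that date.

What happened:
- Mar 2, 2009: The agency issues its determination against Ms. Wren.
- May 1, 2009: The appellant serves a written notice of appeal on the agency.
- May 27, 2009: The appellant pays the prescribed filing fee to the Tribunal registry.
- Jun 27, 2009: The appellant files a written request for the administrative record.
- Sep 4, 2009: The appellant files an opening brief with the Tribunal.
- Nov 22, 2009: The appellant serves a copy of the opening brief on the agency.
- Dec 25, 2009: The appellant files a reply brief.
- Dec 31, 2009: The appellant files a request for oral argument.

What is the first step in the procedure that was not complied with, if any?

Step 5

(1) due by Mar 2, 2009 + 61 days = May 2, 2009; done May 1, 2009 — timely.
(2) the permitted window runs from May 11, 2009 + 7 = May 18, 2009 to May 11, 2009 + 17 = May 28, 2009; done May 27, 2009, which is between those dates.
(3) due by Jun 10, 2009 + 20 days = Jun 30, 2009; Jun 27, 2009 is within that limit.
(4) the permitted window runs from Jul 12, 2009 + 11 = Jul 23, 2009 to Jul 12, 2009 + 56 = Sep 6, 2009; done Sep 4, 2009 — within the window.
(5) due by Sep 14, 2009 + 65 days = Nov 18, 2009; done Nov 22, 2009 — 4 days late.
The analysis stops there.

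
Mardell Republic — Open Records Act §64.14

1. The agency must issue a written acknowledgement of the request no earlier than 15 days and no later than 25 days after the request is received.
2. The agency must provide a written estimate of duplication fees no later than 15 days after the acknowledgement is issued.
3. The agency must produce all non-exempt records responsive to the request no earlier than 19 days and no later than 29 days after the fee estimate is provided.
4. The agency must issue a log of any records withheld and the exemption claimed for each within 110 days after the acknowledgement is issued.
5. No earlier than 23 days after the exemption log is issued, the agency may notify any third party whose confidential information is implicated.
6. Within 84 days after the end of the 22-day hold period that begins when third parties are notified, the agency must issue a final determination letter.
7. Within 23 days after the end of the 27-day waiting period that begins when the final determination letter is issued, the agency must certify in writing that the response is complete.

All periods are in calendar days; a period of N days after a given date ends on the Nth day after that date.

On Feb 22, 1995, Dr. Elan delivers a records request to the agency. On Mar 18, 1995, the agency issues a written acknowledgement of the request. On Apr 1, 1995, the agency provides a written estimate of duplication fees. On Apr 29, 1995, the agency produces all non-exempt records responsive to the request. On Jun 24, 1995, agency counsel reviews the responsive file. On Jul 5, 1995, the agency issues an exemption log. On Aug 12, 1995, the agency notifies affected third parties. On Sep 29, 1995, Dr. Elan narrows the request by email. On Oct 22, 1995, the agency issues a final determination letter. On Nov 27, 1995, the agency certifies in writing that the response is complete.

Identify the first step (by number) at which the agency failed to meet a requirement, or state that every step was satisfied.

None — every step was satisfied

(1) the permitted window runs from Feb 22, 1995 + 15 = Mar 9, 1995 to Feb 22, 1995 + 25 = Mar 19, 1995; done Mar 18, 1995 — within the window.
(2) due by Mar 18, 1995 + 15 days = Apr 2, 1995; done Apr 1, 1995 — timely.
(3) the permitted window runs from Apr 1, 1995 + 19 = Apr 20, 1995 to Apr 1, 1995 + 29 = Apr 30, 1995; Apr 29, 1995 falls inside that range.
(4) due by Mar 18, 1995 + 110 days = Jul 6, 1995; done Jul 5, 1995 — timely.
(5) permitted from Jul 5, 1995 + 23 days = Jul 28, 1995 onward; Aug 12, 1995 is on or after that date.
(6) due by Sep 3, 1995 + 84 days = Nov 26, 1995; Oct 22, 1995 is within that limit.
(7) due by Nov 18, 1995 + 23 days = Dec 11, 1995; Nov 27, 1995 is within that limit.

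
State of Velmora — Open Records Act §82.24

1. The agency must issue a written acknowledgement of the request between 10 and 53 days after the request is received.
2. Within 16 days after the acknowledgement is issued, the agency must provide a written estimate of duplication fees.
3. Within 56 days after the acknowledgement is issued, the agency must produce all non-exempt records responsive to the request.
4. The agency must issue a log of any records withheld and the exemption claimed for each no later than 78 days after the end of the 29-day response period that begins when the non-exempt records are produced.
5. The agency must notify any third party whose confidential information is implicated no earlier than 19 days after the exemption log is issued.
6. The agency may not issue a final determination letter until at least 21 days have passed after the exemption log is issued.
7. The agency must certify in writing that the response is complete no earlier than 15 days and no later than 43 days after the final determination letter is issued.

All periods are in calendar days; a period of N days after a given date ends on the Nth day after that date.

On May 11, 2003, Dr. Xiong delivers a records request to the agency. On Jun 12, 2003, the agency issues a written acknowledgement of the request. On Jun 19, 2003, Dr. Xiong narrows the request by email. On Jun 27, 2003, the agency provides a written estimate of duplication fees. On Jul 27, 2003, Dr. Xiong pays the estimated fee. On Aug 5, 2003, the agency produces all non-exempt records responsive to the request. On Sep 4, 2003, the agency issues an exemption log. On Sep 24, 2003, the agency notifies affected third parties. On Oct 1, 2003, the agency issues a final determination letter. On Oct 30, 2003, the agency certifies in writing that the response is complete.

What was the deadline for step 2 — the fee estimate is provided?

Step 2 runs from Jun 12, 2003, when the acknowledgement is issued. 16 days after Jun 12, 2003 is Jun 28, 2003.

Jun 28, 2003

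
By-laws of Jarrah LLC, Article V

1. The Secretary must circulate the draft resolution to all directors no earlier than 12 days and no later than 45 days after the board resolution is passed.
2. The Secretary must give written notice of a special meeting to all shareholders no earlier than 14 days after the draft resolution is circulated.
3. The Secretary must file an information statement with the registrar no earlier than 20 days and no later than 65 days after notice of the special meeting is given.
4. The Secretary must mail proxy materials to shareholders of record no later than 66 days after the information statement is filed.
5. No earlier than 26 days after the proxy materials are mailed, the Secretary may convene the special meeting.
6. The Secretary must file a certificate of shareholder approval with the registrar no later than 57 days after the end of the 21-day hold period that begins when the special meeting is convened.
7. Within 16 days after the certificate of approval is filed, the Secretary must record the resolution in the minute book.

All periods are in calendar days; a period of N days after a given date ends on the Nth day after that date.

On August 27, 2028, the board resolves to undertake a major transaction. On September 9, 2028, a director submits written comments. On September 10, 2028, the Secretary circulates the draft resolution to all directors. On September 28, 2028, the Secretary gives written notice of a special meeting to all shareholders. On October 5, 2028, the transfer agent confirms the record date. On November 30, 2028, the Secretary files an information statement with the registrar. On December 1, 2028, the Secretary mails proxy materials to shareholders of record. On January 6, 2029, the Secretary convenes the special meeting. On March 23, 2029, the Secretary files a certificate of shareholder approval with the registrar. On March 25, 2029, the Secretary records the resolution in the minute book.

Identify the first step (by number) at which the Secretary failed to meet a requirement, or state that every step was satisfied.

None — every step was satisfied

Step 1: the window is 12–45 days after August 27, 2028 (when the board resolution is passed), so September 8, 2028 through October 11, 2028; September 10, 2028 falls inside that range.
Step 2: the earliest permitted date is 14 days after September 10, 2028 (when the draft resolution is circulated), i.e. September 24, 2028; done September 28, 2028, after the minimum wait.
Step 3: the window is 20–65 days after September 28, 2028 (when notice of the special meeting is given), so October 18, 2028 through December 2, 2028; November 30, 2028 falls inside that range.
Step 4: 66 days after November 30, 2028 (when the information statement is filed) is February 4, 2029; done December 1, 2028 — timely.
Step 5: the earliest permitted date is 26 days after December 1, 2028 (when the proxy materials are mailed), i.e. December 27, 2028; done January 6, 2029 — permitted.
Step 6: 57 days after January 27, 2029 (end of the 21-day hold period, which began when the special meeting is convened on January 6, 2029) is March 25, 2029; completed March 23, 2029, before the deadline.
Step 7: 16 days after March 23, 2029 (when the certificate of approval is filed) is April 8, 2029; done March 25, 2029 — timely.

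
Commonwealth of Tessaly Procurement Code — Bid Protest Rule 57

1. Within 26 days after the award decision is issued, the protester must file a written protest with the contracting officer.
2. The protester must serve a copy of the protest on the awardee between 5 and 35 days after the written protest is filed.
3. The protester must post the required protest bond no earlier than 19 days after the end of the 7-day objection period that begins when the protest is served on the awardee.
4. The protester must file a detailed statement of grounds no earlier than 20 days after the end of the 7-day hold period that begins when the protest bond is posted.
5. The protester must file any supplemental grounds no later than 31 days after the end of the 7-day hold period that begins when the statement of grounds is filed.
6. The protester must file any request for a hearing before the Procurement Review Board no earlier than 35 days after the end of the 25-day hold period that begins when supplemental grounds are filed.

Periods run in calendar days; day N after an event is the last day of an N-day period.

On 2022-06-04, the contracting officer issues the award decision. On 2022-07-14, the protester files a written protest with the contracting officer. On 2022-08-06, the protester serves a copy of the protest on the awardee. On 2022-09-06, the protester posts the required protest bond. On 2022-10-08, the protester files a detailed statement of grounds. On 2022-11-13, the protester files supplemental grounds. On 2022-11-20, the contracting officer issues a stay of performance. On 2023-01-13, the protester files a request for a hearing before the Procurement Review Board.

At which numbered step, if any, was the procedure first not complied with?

Step 1

Step 1: 26 days after 2022-06-04 (when the award decision is issued) is 2022-06-30; 2022-07-14 misses that deadline by 14 days.
No need to go further; step 1 was not satisfied.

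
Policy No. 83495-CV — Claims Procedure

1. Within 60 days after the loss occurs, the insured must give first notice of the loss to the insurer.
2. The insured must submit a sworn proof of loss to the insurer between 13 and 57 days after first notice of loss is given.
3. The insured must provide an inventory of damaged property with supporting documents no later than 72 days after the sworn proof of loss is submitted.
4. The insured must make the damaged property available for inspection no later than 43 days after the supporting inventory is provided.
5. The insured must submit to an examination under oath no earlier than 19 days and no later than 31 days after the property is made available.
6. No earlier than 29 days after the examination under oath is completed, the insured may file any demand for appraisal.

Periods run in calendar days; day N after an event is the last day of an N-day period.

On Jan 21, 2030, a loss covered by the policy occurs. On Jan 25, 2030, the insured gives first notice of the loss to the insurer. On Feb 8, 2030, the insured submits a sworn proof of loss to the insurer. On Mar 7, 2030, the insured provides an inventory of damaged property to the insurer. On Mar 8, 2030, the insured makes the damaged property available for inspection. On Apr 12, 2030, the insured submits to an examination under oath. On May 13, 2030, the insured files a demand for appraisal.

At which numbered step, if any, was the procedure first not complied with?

Step 5

(1) due by Jan 21, 2030 + 60 days = Mar 22, 2030; completed Jan 25, 2030, before the deadline.
(2) the permitted window runs from Jan 25, 2030 + 13 = Feb 7, 2030 to Jan 25, 2030 + 57 = Mar 23, 2030; done Feb 8, 2030, which is between those dates.
(3) due by Feb 8, 2030 + 72 days = Apr 21, 2030; completed Mar 7, 2030, before the deadline.
(4) due by Mar 7, 2030 + 43 days = Apr 19, 2030; completed Mar 8, 2030, before the deadline.
(5) the permitted window runs from Mar 8, 2030 + 19 = Mar 27, 2030 to Mar 8, 2030 + 31 = Apr 8, 2030; done Apr 12, 2030 — 4 days after the window closed.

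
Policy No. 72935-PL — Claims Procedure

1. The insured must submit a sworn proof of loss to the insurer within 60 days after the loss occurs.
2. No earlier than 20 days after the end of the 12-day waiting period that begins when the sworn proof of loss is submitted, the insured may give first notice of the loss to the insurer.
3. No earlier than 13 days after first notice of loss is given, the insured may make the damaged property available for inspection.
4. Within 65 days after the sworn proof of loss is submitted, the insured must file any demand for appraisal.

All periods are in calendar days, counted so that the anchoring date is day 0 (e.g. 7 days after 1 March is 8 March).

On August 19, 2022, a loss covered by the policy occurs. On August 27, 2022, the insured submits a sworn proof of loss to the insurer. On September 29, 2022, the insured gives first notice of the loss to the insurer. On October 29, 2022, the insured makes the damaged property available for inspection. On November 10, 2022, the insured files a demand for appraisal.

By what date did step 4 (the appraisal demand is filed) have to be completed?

October 31, 2022

Step 4 runs from August 27, 2022, when the sworn proof of loss is submitted. 65 days after August 27, 2022 is October 31, 2022.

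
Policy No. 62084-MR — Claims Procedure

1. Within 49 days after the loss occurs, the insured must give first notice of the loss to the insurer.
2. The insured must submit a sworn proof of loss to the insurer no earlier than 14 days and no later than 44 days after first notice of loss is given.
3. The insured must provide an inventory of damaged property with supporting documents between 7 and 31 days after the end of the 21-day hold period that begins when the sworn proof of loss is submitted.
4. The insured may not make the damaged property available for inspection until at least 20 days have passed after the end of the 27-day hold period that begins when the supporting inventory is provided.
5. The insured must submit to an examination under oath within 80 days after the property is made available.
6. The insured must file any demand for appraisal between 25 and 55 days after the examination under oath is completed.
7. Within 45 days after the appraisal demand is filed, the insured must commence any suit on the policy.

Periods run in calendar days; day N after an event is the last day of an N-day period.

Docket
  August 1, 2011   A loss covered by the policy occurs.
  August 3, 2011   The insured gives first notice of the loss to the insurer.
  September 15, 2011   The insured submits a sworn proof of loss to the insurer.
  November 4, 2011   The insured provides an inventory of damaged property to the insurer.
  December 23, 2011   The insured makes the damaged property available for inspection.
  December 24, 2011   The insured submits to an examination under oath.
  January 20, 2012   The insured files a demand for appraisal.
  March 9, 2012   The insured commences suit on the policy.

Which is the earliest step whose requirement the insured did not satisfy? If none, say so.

Step 7

(1) due by August 1, 2011 + 49 days = September 19, 2011; completed August 3, 2011, before the deadline.
(2) the permitted window runs from August 3, 2011 + 14 = August 17, 2011 to August 3, 2011 + 44 = September 16, 2011; done September 15, 2011 — within the window.
(3) the permitted window runs from October 6, 2011 + 7 = October 13, 2011 to October 6, 2011 + 31 = November 6, 2011; done November 4, 2011, which is between those dates.
(4) permitted from December 1, 2011 + 20 days = December 21, 2011 onward; done December 23, 2011, after the minimum wait.
(5) due by December 23, 2011 + 80 days = March 12, 2012; done December 24, 2011 — timely.
(6) the permitted window runs from December 24, 2011 + 25 = January 18, 2012 to December 24, 2011 + 55 = February 17, 2012; done January 20, 2012 — within the window.
(7) due by January 20, 2012 + 45 days = March 5, 2012; not done until March 9, 2012, 4 days after the deadline.
That is the first point of non-compliance.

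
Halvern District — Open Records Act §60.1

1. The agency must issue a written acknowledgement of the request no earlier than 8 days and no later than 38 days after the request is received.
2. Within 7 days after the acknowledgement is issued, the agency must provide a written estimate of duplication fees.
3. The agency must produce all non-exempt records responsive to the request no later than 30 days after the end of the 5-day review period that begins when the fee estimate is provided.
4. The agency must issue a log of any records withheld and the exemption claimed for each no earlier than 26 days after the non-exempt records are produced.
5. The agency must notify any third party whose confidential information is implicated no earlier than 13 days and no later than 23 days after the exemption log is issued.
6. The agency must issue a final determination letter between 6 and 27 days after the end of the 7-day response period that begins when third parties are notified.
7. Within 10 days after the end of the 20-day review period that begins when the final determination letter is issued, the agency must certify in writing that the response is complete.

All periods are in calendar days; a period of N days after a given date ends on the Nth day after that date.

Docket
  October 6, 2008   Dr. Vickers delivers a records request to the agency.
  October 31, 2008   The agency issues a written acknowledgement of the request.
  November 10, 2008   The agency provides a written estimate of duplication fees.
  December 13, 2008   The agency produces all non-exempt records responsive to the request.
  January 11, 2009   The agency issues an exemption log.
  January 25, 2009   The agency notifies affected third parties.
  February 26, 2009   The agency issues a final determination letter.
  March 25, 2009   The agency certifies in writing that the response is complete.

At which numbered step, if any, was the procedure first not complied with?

Step 1: the window is 8–38 days after October 6, 2008 (when the request is received), so October 14, 2008 through November 13, 2008; October 31, 2008 falls inside that range.
Step 2: 7 days after October 31, 2008 (when the acknowledgement is issued) is November 7, 2008; not done until November 10, 2008, 3 days after the deadline.
The analysis stops there.

Step 2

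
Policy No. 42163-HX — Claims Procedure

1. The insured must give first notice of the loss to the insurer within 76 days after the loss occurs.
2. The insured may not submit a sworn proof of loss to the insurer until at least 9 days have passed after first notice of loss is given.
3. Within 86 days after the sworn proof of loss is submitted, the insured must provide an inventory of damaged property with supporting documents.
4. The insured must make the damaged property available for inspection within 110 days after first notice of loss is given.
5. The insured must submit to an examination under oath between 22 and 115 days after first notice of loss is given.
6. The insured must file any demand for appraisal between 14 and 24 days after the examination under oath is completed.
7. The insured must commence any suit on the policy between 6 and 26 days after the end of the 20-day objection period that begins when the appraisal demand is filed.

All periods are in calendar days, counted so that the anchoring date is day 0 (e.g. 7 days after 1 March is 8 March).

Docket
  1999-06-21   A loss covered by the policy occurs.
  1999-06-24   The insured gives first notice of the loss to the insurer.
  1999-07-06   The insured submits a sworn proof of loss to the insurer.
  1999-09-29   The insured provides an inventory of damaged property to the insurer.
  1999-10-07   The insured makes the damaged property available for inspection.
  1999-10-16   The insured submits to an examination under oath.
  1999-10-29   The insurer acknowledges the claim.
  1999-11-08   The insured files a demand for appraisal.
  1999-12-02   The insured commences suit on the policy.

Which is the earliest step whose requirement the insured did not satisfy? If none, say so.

Step 7

(1) due by 1999-06-21 + 76 days = 1999-09-05; 1999-06-24 is within that limit.
(2) permitted from 1999-06-24 + 9 days = 1999-07-03 onward; done 1999-07-06 — permitted.
(3) due by 1999-07-06 + 86 days = 1999-09-30; 1999-09-29 is within that limit.
(4) due by 1999-06-24 + 110 days = 1999-10-12; 1999-10-07 is within that limit.
(5) the permitted window runs from 1999-06-24 + 22 = 1999-07-16 to 1999-06-24 + 115 = 1999-10-17; 1999-10-16 falls inside that range.
(6) the permitted window runs from 1999-10-16 + 14 = 1999-10-30 to 1999-10-16 + 24 = 1999-11-09; done 1999-11-08 — within the window.
(7) the permitted window runs from 1999-11-28 + 6 = 1999-12-04 to 1999-11-28 + 26 = 1999-12-24; done 1999-12-02 — 2 days before the window opened.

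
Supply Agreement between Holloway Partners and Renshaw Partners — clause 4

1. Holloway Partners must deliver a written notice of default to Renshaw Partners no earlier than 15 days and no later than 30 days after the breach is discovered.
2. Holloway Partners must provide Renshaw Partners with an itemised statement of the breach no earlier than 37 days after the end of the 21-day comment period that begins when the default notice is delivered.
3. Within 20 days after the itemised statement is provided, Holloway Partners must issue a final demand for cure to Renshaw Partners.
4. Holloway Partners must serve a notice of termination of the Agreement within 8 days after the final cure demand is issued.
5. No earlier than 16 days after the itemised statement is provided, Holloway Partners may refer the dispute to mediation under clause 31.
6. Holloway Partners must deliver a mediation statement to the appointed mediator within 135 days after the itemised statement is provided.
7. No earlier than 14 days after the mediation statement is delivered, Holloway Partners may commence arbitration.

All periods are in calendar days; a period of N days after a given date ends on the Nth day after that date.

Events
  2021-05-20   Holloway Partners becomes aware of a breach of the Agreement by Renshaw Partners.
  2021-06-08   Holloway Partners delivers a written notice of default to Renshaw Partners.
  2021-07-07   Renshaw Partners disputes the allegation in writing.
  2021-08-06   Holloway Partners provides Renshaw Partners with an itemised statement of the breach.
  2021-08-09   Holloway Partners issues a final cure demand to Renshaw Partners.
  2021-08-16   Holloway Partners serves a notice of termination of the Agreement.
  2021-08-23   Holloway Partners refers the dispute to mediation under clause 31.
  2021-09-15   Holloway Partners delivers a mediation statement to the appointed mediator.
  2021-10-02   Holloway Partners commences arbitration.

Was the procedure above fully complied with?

Yes

Step 1: the window is 15–30 days after 2021-05-20 (when the breach is discovered), so 2021-06-04 through 2021-06-19; done 2021-06-08 — within the window.
Step 2: the earliest permitted date is 37 days after 2021-06-29 (end of the 21-day comment period, which began when the default notice is delivered on 2021-06-08), i.e. 2021-08-05; done 2021-08-06, after the minimum wait.
Step 3: 20 days after 2021-08-06 (when the itemised statement is provided) is 2021-08-26; 2021-08-09 is within that limit.
Step 4: 8 days after 2021-08-09 (when the final cure demand is issued) is 2021-08-17; completed 2021-08-16, before the deadline.
Step 5: the earliest permitted date is 16 days after 2021-08-06 (when the itemised statement is provided), i.e. 2021-08-22; done 2021-08-23 — permitted.
Step 6: 135 days after 2021-08-06 (when the itemised statement is provided) is 2021-12-19; completed 2021-09-15, before the deadline.
Step 7: the earliest permitted date is 14 days after 2021-09-15 (when the mediation statement is delivered), i.e. 2021-09-29; 2021-10-02 is on or after that date.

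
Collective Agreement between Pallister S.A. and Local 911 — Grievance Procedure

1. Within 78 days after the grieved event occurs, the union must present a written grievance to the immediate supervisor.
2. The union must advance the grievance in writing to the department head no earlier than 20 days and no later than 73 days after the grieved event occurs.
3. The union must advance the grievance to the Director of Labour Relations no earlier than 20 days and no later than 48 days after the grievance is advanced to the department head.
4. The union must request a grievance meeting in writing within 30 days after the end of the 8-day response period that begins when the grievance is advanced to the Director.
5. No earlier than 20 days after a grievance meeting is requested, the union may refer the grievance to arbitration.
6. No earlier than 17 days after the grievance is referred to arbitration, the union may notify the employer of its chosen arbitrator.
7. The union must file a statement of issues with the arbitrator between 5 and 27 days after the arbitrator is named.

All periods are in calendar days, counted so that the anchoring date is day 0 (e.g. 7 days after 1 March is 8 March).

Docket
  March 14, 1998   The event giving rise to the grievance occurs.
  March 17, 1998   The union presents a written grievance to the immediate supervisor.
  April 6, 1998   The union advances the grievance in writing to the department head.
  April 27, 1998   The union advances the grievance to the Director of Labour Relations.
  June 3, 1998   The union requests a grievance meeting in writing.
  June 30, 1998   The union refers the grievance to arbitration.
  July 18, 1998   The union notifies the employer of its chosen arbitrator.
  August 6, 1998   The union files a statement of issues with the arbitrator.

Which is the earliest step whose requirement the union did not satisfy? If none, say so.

None — every step was satisfied

Step 1: 78 days after March 14, 1998 (when the grieved event occurs) is May 31, 1998; done March 17, 1998 — timely.
Step 2: the window is 20–73 days after March 14, 1998 (when the grieved event occurs), so April 3, 1998 through May 26, 1998; done April 6, 1998, which is between those dates.
Step 3: the window is 20–48 days after April 6, 1998 (when the grievance is advanced to the department head), so April 26, 1998 through May 24, 1998; April 27, 1998 falls inside that range.
Step 4: 30 days after May 5, 1998 (end of the 8-day response period, which began when the grievance is advanced to the Director on April 27, 1998) is June 4, 1998; done June 3, 1998 — timely.
Step 5: the earliest permitted date is 20 days after June 3, 1998 (when a grievance meeting is requested), i.e. June 23, 1998; June 30, 1998 is on or after that date.
Step 6: the earliest permitted date is 17 days after June 30, 1998 (when the grievance is referred to arbitration), i.e. July 17, 1998; July 18, 1998 is on or after that date.
Step 7: the window is 5–27 days after July 18, 1998 (when the arbitrator is named), so July 23, 1998 through August 14, 1998; done August 6, 1998, which is between those dates.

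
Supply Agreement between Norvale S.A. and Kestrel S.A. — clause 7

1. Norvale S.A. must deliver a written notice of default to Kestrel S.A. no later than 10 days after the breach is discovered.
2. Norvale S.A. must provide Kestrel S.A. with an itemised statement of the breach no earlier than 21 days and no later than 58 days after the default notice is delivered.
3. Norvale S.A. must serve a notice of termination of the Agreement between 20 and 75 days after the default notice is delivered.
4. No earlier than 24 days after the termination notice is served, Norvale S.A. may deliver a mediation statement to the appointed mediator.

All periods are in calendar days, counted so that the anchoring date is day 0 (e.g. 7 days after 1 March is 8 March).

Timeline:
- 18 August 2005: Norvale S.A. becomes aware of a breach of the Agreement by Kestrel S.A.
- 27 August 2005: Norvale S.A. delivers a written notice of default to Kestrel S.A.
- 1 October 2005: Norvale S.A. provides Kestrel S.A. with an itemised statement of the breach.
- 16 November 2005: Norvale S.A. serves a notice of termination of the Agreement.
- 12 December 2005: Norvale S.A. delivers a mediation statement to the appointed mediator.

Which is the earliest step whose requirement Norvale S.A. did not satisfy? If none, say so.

Step 3

(1) due by 18 August 2005 + 10 days = 28 August 2005; done 27 August 2005 — timely.
(2) the permitted window runs from 27 August 2005 + 21 = 17 September 2005 to 27 August 2005 + 58 = 24 October 2005; 1 October 2005 falls inside that range.
(3) the permitted window runs from 27 August 2005 + 20 = 16 September 2005 to 27 August 2005 + 75 = 10 November 2005; 16 November 2005 is 6 days past the end of the window.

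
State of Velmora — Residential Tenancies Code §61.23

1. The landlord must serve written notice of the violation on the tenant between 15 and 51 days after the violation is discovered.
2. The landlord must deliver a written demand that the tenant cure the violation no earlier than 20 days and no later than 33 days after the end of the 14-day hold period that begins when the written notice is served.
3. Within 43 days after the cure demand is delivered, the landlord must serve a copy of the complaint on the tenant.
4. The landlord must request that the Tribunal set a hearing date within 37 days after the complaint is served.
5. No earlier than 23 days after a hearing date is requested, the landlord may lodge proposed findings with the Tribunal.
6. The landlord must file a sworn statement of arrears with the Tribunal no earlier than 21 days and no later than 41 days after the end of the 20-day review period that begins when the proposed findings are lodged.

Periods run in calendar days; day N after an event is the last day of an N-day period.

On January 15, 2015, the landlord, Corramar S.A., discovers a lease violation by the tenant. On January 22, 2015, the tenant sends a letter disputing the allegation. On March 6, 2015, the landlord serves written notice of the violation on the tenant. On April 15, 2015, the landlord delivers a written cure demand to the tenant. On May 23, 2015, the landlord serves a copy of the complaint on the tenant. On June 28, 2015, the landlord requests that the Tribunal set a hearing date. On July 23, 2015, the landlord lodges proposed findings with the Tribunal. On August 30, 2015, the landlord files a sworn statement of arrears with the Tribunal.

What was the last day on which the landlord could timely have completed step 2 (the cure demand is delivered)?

The written notice is served on March 6, 2015; the 14-day hold period therefore ends March 20, 2015, and step 2 runs from that date. The window is 20–33 days after March 20, 2015; it closes on April 22, 2015.

April 22, 2015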